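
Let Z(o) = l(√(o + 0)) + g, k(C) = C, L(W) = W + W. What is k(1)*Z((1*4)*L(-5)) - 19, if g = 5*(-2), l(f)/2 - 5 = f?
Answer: -19 + 4*I*√10 ≈ -19.0 + 12.649*I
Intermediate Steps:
L(W) = 2*W
l(f) = 10 + 2*f
g = -10
Z(o) = 2*√o (Z(o) = (10 + 2*√(o + 0)) - 10 = (10 + 2*√o) - 10 = 2*√o)
k(1)*Z((1*4)*L(-5)) - 19 = 1*(2*√((1*4)*(2*(-5)))) - 19 = 1*(2*√(4*(-10))) - 19 = 1*(2*√(-40)) - 19 = 1*(2*(2*I*√10)) - 19 = 1*(4*I*√10) - 19 = 4*I*√10 - 19 = -19 + 4*I*√10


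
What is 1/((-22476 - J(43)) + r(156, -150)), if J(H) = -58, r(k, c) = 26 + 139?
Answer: -1/22253 ≈ -4.4938e-5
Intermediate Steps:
r(k, c) = 165
1/((-22476 - J(43)) + r(156, -150)) = 1/((-22476 - 1*(-58)) + 165) = 1/((-22476 + 58) + 165) = 1/(-22418 + 165) = 1/(-22253) = -1/22253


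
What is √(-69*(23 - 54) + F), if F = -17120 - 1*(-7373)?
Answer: 2*I*√1902 ≈ 87.224*I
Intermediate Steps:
F = -9747 (F = -17120 + 7373 = -9747)
√(-69*(23 - 54) + F) = √(-69*(23 - 54) - 9747) = √(-69*(-31) - 9747) = √(2139 - 9747) = √(-7608) = 2*I*√1902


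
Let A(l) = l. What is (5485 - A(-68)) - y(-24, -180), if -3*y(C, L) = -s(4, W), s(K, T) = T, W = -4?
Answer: 16663/3 ≈ 5554.3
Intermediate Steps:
y(C, L) = -4/3 (y(C, L) = -(-1)*(-4)/3 = -1/3*4 = -4/3)
(5485 - A(-68)) - y(-24, -180) = (5485 - 1*(-68)) - 1*(-4/3) = (5485 + 68) + 4/3 = 5553 + 4/3 = 16663/3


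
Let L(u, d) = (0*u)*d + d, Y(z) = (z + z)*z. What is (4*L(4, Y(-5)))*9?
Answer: 1800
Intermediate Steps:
Y(z) = 2*z**2 (Y(z) = (2*z)*z = 2*z**2)
L(u, d) = d (L(u, d) = 0*d + d = 0 + d = d)
(4*L(4, Y(-5)))*9 = (4*(2*(-5)**2))*9 = (4*(2*25))*9 = (4*50)*9 = 200*9 = 1800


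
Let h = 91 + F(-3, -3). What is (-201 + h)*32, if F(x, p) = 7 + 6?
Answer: -3104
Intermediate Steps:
F(x, p) = 13
h = 104 (h = 91 + 13 = 104)
(-201 + h)*32 = (-201 + 104)*32 = -97*32 = -3104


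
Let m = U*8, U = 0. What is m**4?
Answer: 0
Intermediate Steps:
m = 0 (m = 0*8 = 0)
m**4 = 0**4 = 0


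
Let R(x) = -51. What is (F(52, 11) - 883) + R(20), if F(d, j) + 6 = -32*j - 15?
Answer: -1307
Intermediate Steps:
F(d, j) = -21 - 32*j (F(d, j) = -6 + (-32*j - 15) = -6 + (-15 - 32*j) = -21 - 32*j)
(F(52, 11) - 883) + R(20) = ((-21 - 32*11) - 883) - 51 = ((-21 - 352) - 883) - 51 = (-373 - 883) - 51 = -1256 - 51 = -1307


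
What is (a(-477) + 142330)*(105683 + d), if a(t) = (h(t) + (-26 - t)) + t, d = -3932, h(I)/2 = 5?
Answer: 14480591814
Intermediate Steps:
h(I) = 10 (h(I) = 2*5 = 10)
a(t) = -16 (a(t) = (10 + (-26 - t)) + t = (-16 - t) + t = -16)
(a(-477) + 142330)*(105683 + d) = (-16 + 142330)*(105683 - 3932) = 142314*101751 = 14480591814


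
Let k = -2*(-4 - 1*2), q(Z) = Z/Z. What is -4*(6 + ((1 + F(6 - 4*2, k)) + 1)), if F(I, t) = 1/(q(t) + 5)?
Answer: -98/3 ≈ -32.667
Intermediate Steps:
q(Z) = 1
k = 12 (k = -2*(-4 - 2) = -2*(-6) = 12)
F(I, t) = 1/6 (F(I, t) = 1/(1 + 5) = 1/6)
-4*(6 + ((1 + F(6 - 4*2, k)) + 1)) = -4*(6 + ((1 + 1/6) + 1)) = -4*(6 + (7/6 + 1)) = -4*(6 + 13/6) = -4*49/6 = -98/3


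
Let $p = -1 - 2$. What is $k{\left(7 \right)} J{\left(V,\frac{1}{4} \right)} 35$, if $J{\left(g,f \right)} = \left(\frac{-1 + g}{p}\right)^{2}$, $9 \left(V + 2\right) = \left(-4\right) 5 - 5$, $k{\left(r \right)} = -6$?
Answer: $- \frac{189280}{243} \approx -778.93$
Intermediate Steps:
$V = - \frac{43}{9}$ ($V = -2 + \frac{\left(-4\right) 5 - 5}{9} = -2 + \frac{-20 - 5}{9} = -2 + \frac{1}{9} \left(-25\right) = -2 - \frac{25}{9} = - \frac{43}{9} \approx -4.7778$)
$p = -3$ ($p = -1 - 2 = -3$)
$J{\left(g,f \right)} = \left(\frac{1}{3} - \frac{g}{3}\right)^{2}$ ($J{\left(g,f \right)} = \left(\frac{-1 + g}{-3}\right)^{2} = \left(\left(-1 + g\right) \left(- \frac{1}{3}\right)\right)^{2} = \left(\frac{1}{3} - \frac{g}{3}\right)^{2}$)
$k{\left(7 \right)} J{\left(V,\frac{1}{4} \right)} 35 = - 6 \frac{\left(-1 - \frac{43}{9}\right)^{2}}{9} \cdot 35 = - 6 \frac{\left(- \frac{52}{9}\right)^{2}}{9} \cdot 35 = - 6 \cdot \frac{1}{9} \cdot \frac{2704}{81} \cdot 35 = \left(-6\right) \frac{2704}{729} \cdot 35 = \left(- \frac{5408}{243}\right) 35 = - \frac{189280}{243}$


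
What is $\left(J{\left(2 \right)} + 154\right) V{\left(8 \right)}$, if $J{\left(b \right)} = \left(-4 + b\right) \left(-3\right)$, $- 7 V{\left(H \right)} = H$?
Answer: $- \frac{1280}{7} \approx -182.86$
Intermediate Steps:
$V{\left(H \right)} = - \frac{H}{7}$
$J{\left(b \right)} = 12 - 3 b$
$\left(J{\left(2 \right)} + 154\right) V{\left(8 \right)} = \left(\left(12 - 6\right) + 154\right) \left(\left(- \frac{1}{7}\right) 8\right) = \left(\left(12 - 6\right) + 154\right) \left(- \frac{8}{7}\right) = \left(6 + 154\right) \left(- \frac{8}{7}\right) = 160 \left(- \frac{8}{7}\right) = - \frac{1280}{7}$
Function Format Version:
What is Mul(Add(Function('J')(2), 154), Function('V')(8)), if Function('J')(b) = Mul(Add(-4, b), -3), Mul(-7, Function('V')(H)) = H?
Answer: Rational(-1280, 7) ≈ -182.86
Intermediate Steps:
Function('V')(H) = Mul(Rational(-1, 7), H)
Function('J')(b) = Add(12, Mul(-3, b))
Mul(Add(Function('J')(2), 154), Function('V')(8)) = Mul(Add(Add(12, Mul(-3, 2)), 154), Mul(Rational(-1, 7), 8)) = Mul(Add(Add(12, -6), 154), Rational(-8, 7)) = Mul(Add(6, 154), Rational(-8, 7)) = Mul(160, Rational(-8, 7)) = Rational(-1280, 7)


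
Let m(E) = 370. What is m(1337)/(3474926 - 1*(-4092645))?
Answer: 370/7567571 ≈ 4.8893e-5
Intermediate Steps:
m(1337)/(3474926 - 1*(-4092645)) = 370/(3474926 - 1*(-4092645)) = 370/(3474926 + 4092645) = 370/7567571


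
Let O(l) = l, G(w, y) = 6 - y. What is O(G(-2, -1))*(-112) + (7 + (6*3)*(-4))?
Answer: -849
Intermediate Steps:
O(G(-2, -1))*(-112) + (7 + (6*3)*(-4)) = (6 - 1*(-1))*(-112) + (7 + (6*3)*(-4)) = (6 + 1)*(-112) + (7 + 18*(-4)) = 7*(-112) + (7 - 72) = -784 - 65 = -849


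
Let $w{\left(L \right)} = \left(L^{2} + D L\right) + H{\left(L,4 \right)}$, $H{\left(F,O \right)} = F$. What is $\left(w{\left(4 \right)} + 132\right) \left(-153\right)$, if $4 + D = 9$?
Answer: $-26316$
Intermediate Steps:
$D = 5$ ($D = -4 + 9 = 5$)
$w{\left(L \right)} = L^{2} + 6 L$ ($w{\left(L \right)} = \left(L^{2} + 5 L\right) + L = L^{2} + 6 L$)
$\left(w{\left(4 \right)} + 132\right) \left(-153\right) = \left(4 \left(6 + 4\right) + 132\right) \left(-153\right) = \left(4 \cdot 10 + 132\right) \left(-153\right) = \left(40 + 132\right) \left(-153\right) = 172 \left(-153\right) = -26316$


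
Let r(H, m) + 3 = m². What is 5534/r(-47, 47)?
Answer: 2767/1103 ≈ 2.5086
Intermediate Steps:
r(H, m) = -3 + m²
5534/r(-47, 47) = 5534/(-3 + 47²) = 5534/(-3 + 2209) = 5534/2206 = 5534*(1/2206) = 2767/1103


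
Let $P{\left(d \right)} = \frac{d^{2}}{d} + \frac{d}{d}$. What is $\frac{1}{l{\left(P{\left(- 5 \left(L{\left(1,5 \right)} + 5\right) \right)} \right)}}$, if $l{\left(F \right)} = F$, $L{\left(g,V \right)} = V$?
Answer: $- \frac{1}{49} \approx -0.020408$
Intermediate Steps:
$P{\left(d \right)} = 1 + d$ ($P{\left(d \right)} = d + 1 = 1 + d$)
$\frac{1}{l{\left(P{\left(- 5 \left(L{\left(1,5 \right)} + 5\right) \right)} \right)}} = \frac{1}{1 - 5 \left(5 + 5\right)} = \frac{1}{1 - 50} = \frac{1}{-49} = - \frac{1}{49}$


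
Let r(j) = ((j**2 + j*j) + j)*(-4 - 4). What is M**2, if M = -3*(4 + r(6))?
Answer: 3459600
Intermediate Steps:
r(j) = -16*j**2 - 8*j (r(j) = ((j**2 + j**2) + j)*(-8) = (2*j**2 + j)*(-8) = (j + 2*j**2)*(-8) = -16*j**2 - 8*j)
M = 1860 (M = -3*(4 - 8*6*(1 + 2*6)) = -3*(4 - 8*6*(1 + 12)) = -3*(4 - 8*6*13) = -3*(4 - 624) = -3*(-620) = 1860)
M**2 = 1860**2 = 3459600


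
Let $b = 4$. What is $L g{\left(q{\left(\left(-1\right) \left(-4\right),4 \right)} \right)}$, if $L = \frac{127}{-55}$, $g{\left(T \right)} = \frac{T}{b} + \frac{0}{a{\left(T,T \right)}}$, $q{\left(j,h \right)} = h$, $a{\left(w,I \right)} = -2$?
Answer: $- \frac{127}{55} \approx -2.3091$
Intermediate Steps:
$g{\left(T \right)} = \frac{T}{4}$ ($g{\left(T \right)} = \frac{T}{4} + \frac{0}{-2} = T \frac{1}{4} + 0 \left(- \frac{1}{2}\right) = \frac{T}{4} + 0 = \frac{T}{4}$)
$L = - \frac{127}{55}$ ($L = 127 \left(- \frac{1}{55}\right) = - \frac{127}{55} \approx -2.3091$)
$L g{\left(q{\left(\left(-1\right) \left(-4\right),4 \right)} \right)} = - \frac{127 \cdot \frac{1}{4} \cdot 4}{55} = \left(- \frac{127}{55}\right) 1 = - \frac{127}{55}$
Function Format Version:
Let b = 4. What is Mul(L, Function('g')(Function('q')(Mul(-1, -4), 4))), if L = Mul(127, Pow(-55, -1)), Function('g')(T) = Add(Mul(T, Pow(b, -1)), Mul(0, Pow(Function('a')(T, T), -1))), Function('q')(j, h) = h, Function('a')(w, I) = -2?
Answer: Rational(-127, 55) ≈ -2.3091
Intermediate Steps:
Function('g')(T) = Mul(Rational(1, 4), T) (Function('g')(T) = Add(Mul(T, Pow(4, -1)), Mul(0, Pow(-2, -1))) = Add(Mul(T, Rational(1, 4)), Mul(0, Rational(-1, 2))) = Add(Mul(Rational(1, 4), T), 0) = Mul(Rational(1, 4), T))
L = Rational(-127, 55) (L = Mul(127, Rational(-1, 55)) = Rational(-127, 55) ≈ -2.3091)
Mul(L, Function('g')(Function('q')(Mul(-1, -4), 4))) = Mul(Rational(-127, 55), Mul(Rational(1, 4), 4)) = Mul(Rational(-127, 55), 1) = Rational(-127, 55)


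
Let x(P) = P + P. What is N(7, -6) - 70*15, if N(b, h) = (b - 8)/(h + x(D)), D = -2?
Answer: -10499/10 ≈ -1049.9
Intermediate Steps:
x(P) = 2*P
N(b, h) = (-8 + b)/(-4 + h) (N(b, h) = (b - 8)/(h + 2*(-2)) = (-8 + b)/(h - 4) = (-8 + b)/(-4 + h))
N(7, -6) - 70*15 = (-8 + 7)/(-4 - 6) - 70*15 = -1/(-10) - 1050 = -1/10*(-1) - 1050 = 1/10 - 1050 = -10499/10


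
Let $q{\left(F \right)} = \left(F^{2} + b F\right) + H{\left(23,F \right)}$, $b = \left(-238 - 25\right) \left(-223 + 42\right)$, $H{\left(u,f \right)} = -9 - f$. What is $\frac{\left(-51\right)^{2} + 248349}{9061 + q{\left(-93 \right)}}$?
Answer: $- \frac{50190}{881857} \approx -0.056914$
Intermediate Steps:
$b = 47603$ ($b = \left(-263\right) \left(-181\right) = 47603$)
$q{\left(F \right)} = -9 + F^{2} + 47602 F$ ($q{\left(F \right)} = \left(F^{2} + 47603 F\right) - \left(9 + F\right) = -9 + F^{2} + 47602 F$)
$\frac{\left(-51\right)^{2} + 248349}{9061 + q{\left(-93 \right)}} = \frac{\left(-51\right)^{2} + 248349}{9061 + \left(-9 + \left(-93\right)^{2} + 47602 \left(-93\right)\right)} = \frac{2601 + 248349}{9061 - 4418346} = \frac{250950}{9061 - 4418346} = \frac{250950}{-4409285} = 250950 \left(- \frac{1}{4409285}\right) = - \frac{50190}{881857}$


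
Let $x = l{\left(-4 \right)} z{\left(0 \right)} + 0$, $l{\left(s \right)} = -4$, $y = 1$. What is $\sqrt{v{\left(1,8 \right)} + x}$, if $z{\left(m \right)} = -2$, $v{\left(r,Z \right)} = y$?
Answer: $3$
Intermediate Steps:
$v{\left(r,Z \right)} = 1$
$x = 8$ ($x = \left(-4\right) \left(-2\right) + 0 = 8 + 0 = 8$)
$\sqrt{v{\left(1,8 \right)} + x} = \sqrt{1 + 8} = \sqrt{9} = 3$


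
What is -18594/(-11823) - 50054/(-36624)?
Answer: 4329167/1472808 ≈ 2.9394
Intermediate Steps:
-18594/(-11823) - 50054/(-36624) = -18594*(-1/11823) - 50054*(-1/36624) = 6198/3941 + 25027/18312 = 4329167/1472808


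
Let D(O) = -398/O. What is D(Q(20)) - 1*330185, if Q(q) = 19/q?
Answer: -6281475/19 ≈ -3.3060e+5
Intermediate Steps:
D(Q(20)) - 1*330185 = -398/(19/20) - 1*330185 = -398/(19*(1/20)) - 330185 = -398/19/20 - 330185 = -398*20/19 - 330185 = -7960/19 - 330185 = -6281475/19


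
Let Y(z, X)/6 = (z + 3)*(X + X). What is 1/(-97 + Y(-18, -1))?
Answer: 1/83 ≈ 0.012048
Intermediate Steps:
Y(z, X) = 12*X*(3 + z) (Y(z, X) = 6*((z + 3)*(X + X)) = 6*((3 + z)*(2*X)) = 6*(2*X*(3 + z)) = 12*X*(3 + z))
1/(-97 + Y(-18, -1)) = 1/(-97 + 12*(-1)*(3 - 18)) = 1/(-97 + 12*(-1)*(-15)) = 1/(-97 + 180) = 1/83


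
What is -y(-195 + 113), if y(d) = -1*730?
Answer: 730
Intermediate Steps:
y(d) = -730
-y(-195 + 113) = -1*(-730) = 730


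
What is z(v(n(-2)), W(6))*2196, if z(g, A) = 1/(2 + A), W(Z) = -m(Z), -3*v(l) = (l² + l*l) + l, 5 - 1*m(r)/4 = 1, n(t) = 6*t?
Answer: -1098/7 ≈ -156.86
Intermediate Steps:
m(r) = 16 (m(r) = 20 - 4*1 = 20 - 4 = 16)
v(l) = -2*l²/3 - l/3 (v(l) = -((l² + l*l) + l)/3 = -((l² + l²) + l)/3 = -(2*l² + l)/3 = -(l + 2*l²)/3 = -2*l²/3 - l/3)
W(Z) = -16 (W(Z) = -1*16 = -16)
z(v(n(-2)), W(6))*2196 = 2196/(2 - 16) = 2196/(-14) = -1/14*2196 = -1098/7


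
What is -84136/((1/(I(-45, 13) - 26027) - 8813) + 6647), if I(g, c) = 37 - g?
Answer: 2182908520/56196871 ≈ 38.844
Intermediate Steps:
-84136/((1/(I(-45, 13) - 26027) - 8813) + 6647) = -84136/((1/((37 - 1*(-45)) - 26027) - 8813) + 6647) = -84136/((1/((37 + 45) - 26027) - 8813) + 6647) = -84136/((1/(82 - 26027) - 8813) + 6647) = -84136/((1/(-25945) - 8813) + 6647) = -84136/((-1/25945 - 8813) + 6647) = -84136/(-228653286/25945 + 6647) = -84136/(-56196871/25945) = -84136*(-25945/56196871) = 2182908520/56196871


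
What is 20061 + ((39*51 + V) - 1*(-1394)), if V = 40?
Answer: 23484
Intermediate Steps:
20061 + ((39*51 + V) - 1*(-1394)) = 20061 + ((39*51 + 40) - 1*(-1394)) = 20061 + ((1989 + 40) + 1394) = 20061 + (2029 + 1394) = 20061 + 3423 = 23484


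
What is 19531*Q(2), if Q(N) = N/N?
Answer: 19531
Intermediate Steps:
Q(N) = 1
19531*Q(2) = 19531*1 = 19531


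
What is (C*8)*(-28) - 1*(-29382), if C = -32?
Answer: 36550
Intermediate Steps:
(C*8)*(-28) - 1*(-29382) = -32*8*(-28) - 1*(-29382) = -256*(-28) + 29382 = 7168 + 29382 = 36550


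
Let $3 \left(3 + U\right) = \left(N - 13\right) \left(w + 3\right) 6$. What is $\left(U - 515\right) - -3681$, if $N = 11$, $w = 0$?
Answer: $3151$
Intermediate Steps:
$U = -15$ ($U = -3 + \frac{\left(11 - 13\right) \left(0 + 3\right) 6}{3} = -3 + \frac{\left(-2\right) 3 \cdot 6}{3} = -3 + \frac{\left(-2\right) 18}{3} = -3 + \frac{1}{3} \left(-36\right) = -3 - 12 = -15$)
$\left(U - 515\right) - -3681 = \left(-15 - 515\right) - -3681 = -530 + 3681 = 3151$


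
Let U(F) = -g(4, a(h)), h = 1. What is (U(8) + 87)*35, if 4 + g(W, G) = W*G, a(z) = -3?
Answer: 3605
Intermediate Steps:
g(W, G) = -4 + G*W (g(W, G) = -4 + W*G = -4 + G*W)
U(F) = 16 (U(F) = -(-4 - 3*4) = -(-4 - 12) = -1*(-16) = 16)
(U(8) + 87)*35 = (16 + 87)*35 = 103*35 = 3605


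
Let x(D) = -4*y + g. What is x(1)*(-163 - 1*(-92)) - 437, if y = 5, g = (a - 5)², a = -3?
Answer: -3561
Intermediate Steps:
g = 64 (g = (-3 - 5)² = (-8)² = 64)
x(D) = 44 (x(D) = -4*5 + 64 = -20 + 64 = 44)
x(1)*(-163 - 1*(-92)) - 437 = 44*(-163 - 1*(-92)) - 437 = 44*(-163 + 92) - 437 = 44*(-71) - 437 = -3124 - 437 = -3561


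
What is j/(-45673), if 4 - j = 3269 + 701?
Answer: 3966/45673 ≈ 0.086835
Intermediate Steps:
j = -3966 (j = 4 - (3269 + 701) = 4 - 1*3970 = 4 - 3970 = -3966)
j/(-45673) = -3966/(-45673) = -3966*(-1/45673) = 3966/45673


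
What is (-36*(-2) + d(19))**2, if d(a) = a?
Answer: 8281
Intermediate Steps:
(-36*(-2) + d(19))**2 = (-36*(-2) + 19)**2 = (72 + 19)**2 = 91**2 = 8281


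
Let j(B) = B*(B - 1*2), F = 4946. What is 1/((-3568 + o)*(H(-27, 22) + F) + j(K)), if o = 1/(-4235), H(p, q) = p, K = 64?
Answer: -4235/74311651559 ≈ -5.6990e-8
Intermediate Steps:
o = -1/4235 ≈ -0.00023613
j(B) = B*(-2 + B) (j(B) = B*(B - 2) = B*(-2 + B))
1/((-3568 + o)*(H(-27, 22) + F) + j(K)) = 1/((-3568 - 1/4235)*(-27 + 4946) + 64*(-2 + 64)) = 1/(-15110481/4235*4919 + 64*62) = 1/(-74328456039/4235 + 3968) = 1/(-74311651559/4235) = -4235/74311651559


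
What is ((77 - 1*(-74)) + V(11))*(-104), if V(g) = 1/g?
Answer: -172848/11 ≈ -15713.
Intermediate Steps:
((77 - 1*(-74)) + V(11))*(-104) = ((77 - 1*(-74)) + 1/11)*(-104) = ((77 + 74) + 1/11)*(-104) = (151 + 1/11)*(-104) = (1662/11)*(-104) = -172848/11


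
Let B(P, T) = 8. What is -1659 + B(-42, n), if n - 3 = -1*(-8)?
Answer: -1651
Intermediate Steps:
n = 11 (n = 3 - 1*(-8) = 3 + 8 = 11)
-1659 + B(-42, n) = -1659 + 8 = -1651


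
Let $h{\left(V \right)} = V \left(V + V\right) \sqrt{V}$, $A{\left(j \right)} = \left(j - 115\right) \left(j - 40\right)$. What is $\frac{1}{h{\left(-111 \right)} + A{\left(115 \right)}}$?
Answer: $- \frac{i \sqrt{111}}{2735262} \approx - 3.8518 \cdot 10^{-6} i$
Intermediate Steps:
$A{\left(j \right)} = \left(-115 + j\right) \left(-40 + j\right)$
$h{\left(V \right)} = 2 V^{\frac{5}{2}}$ ($h{\left(V \right)} = V 2 V \sqrt{V} = 2 V^{2} \sqrt{V} = 2 V^{\frac{5}{2}}$)
$\frac{1}{h{\left(-111 \right)} + A{\left(115 \right)}} = \frac{1}{2 \left(-111\right)^{\frac{5}{2}} + \left(4600 + 115^{2} - 17825\right)} = \frac{1}{2 \cdot 12321 i \sqrt{111} + \left(4600 + 13225 - 17825\right)} = \frac{1}{24642 i \sqrt{111} + 0} = \frac{1}{24642 i \sqrt{111}} = - \frac{i \sqrt{111}}{2735262}$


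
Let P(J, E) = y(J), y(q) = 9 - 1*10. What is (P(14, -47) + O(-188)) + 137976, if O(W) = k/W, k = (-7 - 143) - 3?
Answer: 25939453/188 ≈ 1.3798e+5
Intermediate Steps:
y(q) = -1 (y(q) = 9 - 10 = -1)
P(J, E) = -1
k = -153 (k = -150 - 3 = -153)
O(W) = -153/W
(P(14, -47) + O(-188)) + 137976 = (-1 - 153/(-188)) + 137976 = (-1 - 153*(-1/188)) + 137976 = (-1 + 153/188) + 137976 = -35/188 + 137976 = 25939453/188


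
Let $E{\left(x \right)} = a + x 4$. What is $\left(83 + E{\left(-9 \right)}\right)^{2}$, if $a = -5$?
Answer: $1764$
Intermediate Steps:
$E{\left(x \right)} = -5 + 4 x$ ($E{\left(x \right)} = -5 + x 4 = -5 + 4 x$)
$\left(83 + E{\left(-9 \right)}\right)^{2} = \left(83 + \left(-5 + 4 \left(-9\right)\right)\right)^{2} = \left(83 - 41\right)^{2} = 42^{2} = 1764$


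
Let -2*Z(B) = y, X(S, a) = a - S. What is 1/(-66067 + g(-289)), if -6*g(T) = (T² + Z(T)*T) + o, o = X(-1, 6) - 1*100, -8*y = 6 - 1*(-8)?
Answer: -48/3836617 ≈ -1.2511e-5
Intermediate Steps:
y = -7/4 (y = -(6 - 1*(-8))/8 = -(6 + 8)/8 = -⅛*14 = -7/4 ≈ -1.7500)
o = -93 (o = (6 - 1*(-1)) - 1*100 = (6 + 1) - 100 = 7 - 100 = -93)
Z(B) = 7/8 (Z(B) = -½*(-7/4) = 7/8)
g(T) = 31/2 - 7*T/48 - T²/6 (g(T) = -((T² + 7*T/8) - 93)/6 = -(-93 + T² + 7*T/8)/6 = 31/2 - 7*T/48 - T²/6)
1/(-66067 + g(-289)) = 1/(-66067 + (31/2 - 7/48*(-289) - ⅙*(-289)²)) = 1/(-66067 + (31/2 + 2023/48 - ⅙*83521)) = 1/(-66067 + (31/2 + 2023/48 - 83521/6)) = 1/(-66067 - 665401/48) = 1/(-3836617/48) = -48/3836617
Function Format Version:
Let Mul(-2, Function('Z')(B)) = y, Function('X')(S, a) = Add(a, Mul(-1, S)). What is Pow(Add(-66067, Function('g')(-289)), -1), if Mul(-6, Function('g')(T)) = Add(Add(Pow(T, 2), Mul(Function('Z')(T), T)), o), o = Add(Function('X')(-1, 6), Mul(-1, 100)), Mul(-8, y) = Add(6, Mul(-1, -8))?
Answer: Rational(-48, 3836617) ≈ -1.2511e-5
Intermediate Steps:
y = Rational(-7, 4) (y = Mul(Rational(-1, 8), Add(6, Mul(-1, -8))) = Mul(Rational(-1, 8), Add(6, 8)) = Mul(Rational(-1, 8), 14) = Rational(-7, 4) ≈ -1.7500)
o = -93 (o = Add(Add(6, Mul(-1, -1)), Mul(-1, 100)) = Add(Add(6, 1), -100) = Add(7, -100) = -93)
Function('Z')(B) = Rational(7, 8) (Function('Z')(B) = Mul(Rational(-1, 2), Rational(-7, 4)) = Rational(7, 8))
Function('g')(T) = Add(Rational(31, 2), Mul(Rational(-7, 48), T), Mul(Rational(-1, 6), Pow(T, 2))) (Function('g')(T) = Mul(Rational(-1, 6), Add(Add(Pow(T, 2), Mul(Rational(7, 8), T)), -93)) = Mul(Rational(-1, 6), Add(-93, Pow(T, 2), Mul(Rational(7, 8), T))) = Add(Rational(31, 2), Mul(Rational(-7, 48), T), Mul(Rational(-1, 6), Pow(T, 2))))
Pow(Add(-66067, Function('g')(-289)), -1) = Pow(Add(-66067, Add(Rational(31, 2), Mul(Rational(-7, 48), -289), Mul(Rational(-1, 6), Pow(-289, 2)))), -1) = Pow(Add(-66067, Add(Rational(31, 2), Rational(2023, 48), Mul(Rational(-1, 6), 83521))), -1) = Pow(Add(-66067, Add(Rational(31, 2), Rational(2023, 48), Rational(-83521, 6))), -1) = Pow(Add(-66067, Rational(-665401, 48)), -1) = Pow(Rational(-3836617, 48), -1) = Rational(-48, 3836617)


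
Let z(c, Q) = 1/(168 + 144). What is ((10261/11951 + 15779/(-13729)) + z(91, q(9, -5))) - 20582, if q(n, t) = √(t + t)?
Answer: -1053637905233377/51191487048 ≈ -20582.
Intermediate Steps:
q(n, t) = √2*√t (q(n, t) = √(2*t) = √2*√t)
z(c, Q) = 1/312
((10261/11951 + 15779/(-13729)) + z(91, q(9, -5))) - 20582 = ((10261/11951 + 15779/(-13729)) + 1/312) - 20582 = ((10261*(1/11951) + 15779*(-1/13729)) + 1/312) - 20582 = ((10261/11951 - 15779/13729) + 1/312) - 20582 = (-47701560/164075279 + 1/312) - 20582 = -14718811441/51191487048 - 20582 = -1053637905233377/51191487048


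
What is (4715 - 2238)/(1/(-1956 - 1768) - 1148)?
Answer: -9224348/4275153 ≈ -2.1577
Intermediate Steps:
(4715 - 2238)/(1/(-1956 - 1768) - 1148) = 2477/(1/(-3724) - 1148) = 2477/(-1/3724 - 1148) = 2477/(-4275153/3724) = 2477*(-3724/4275153) = -9224348/4275153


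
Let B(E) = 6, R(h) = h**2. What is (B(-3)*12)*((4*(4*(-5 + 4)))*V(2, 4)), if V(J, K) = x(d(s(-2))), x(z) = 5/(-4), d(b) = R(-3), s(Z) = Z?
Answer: 1440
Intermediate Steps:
d(b) = 9 (d(b) = (-3)**2 = 9)
x(z) = -5/4 (x(z) = 5*(-1/4) = -5/4)
V(J, K) = -5/4
(B(-3)*12)*((4*(4*(-5 + 4)))*V(2, 4)) = (6*12)*((4*(4*(-5 + 4)))*(-5/4)) = 72*((4*(4*(-1)))*(-5/4)) = 72*((4*(-4))*(-5/4)) = 72*(-16*(-5/4)) = 72*20 = 1440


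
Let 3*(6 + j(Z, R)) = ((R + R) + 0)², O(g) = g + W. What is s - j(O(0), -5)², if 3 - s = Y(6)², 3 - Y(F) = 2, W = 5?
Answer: -6706/9 ≈ -745.11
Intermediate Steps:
O(g) = 5 + g (O(g) = g + 5 = 5 + g)
Y(F) = 1 (Y(F) = 3 - 1*2 = 3 - 2 = 1)
j(Z, R) = -6 + 4*R²/3 (j(Z, R) = -6 + ((R + R) + 0)²/3 = -6 + (2*R + 0)²/3 = -6 + (2*R)²/3 = -6 + (4*R²)/3 = -6 + 4*R²/3)
s = 2 (s = 3 - 1*1² = 3 - 1*1 = 3 - 1 = 2)
s - j(O(0), -5)² = 2 - (-6 + (4/3)*(-5)²)² = 2 - (-6 + (4/3)*25)² = 2 - (-6 + 100/3)² = 2 - (82/3)² = 2 - 1*6724/9 = 2 - 6724/9 = -6706/9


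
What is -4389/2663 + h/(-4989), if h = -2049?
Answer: -5480078/4428569 ≈ -1.2374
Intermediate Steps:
-4389/2663 + h/(-4989) = -4389/2663 - 2049/(-4989) = -4389*1/2663 - 2049*(-1/4989) = -4389/2663 + 683/1663 = -5480078/4428569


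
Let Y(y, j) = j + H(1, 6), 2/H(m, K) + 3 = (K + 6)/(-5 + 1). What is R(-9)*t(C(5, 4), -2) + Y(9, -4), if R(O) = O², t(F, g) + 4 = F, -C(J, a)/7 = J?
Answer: -9490/3 ≈ -3163.3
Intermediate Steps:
H(m, K) = 2/(-9/2 - K/4) (H(m, K) = 2/(-3 + (K + 6)/(-5 + 1)) = 2/(-3 + (6 + K)/(-4)) = 2/(-3 + (6 + K)*(-¼)) = 2/(-3 + (-3/2 - K/4)) = 2/(-9/2 - K/4))
C(J, a) = -7*J
t(F, g) = -4 + F
Y(y, j) = -⅓ + j (Y(y, j) = j - 8/(18 + 6) = j - 8/24 = j - 8*1/24 = j - ⅓ = -⅓ + j)
R(-9)*t(C(5, 4), -2) + Y(9, -4) = (-9)²*(-4 - 7*5) + (-⅓ - 4) = 81*(-4 - 35) - 13/3 = 81*(-39) - 13/3 = -3159 - 13/3 = -9490/3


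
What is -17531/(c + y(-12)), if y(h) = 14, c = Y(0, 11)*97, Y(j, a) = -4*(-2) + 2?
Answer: -17531/984 ≈ -17.816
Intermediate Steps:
Y(j, a) = 10 (Y(j, a) = 8 + 2 = 10)
c = 970 (c = 10*97 = 970)
-17531/(c + y(-12)) = -17531/(970 + 14) = -17531/984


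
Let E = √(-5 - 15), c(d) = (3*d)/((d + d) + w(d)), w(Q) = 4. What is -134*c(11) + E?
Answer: -2211/13 + 2*I*√5 ≈ -170.08 + 4.4721*I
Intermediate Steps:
c(d) = 3*d/(4 + 2*d) (c(d) = (3*d)/((d + d) + 4) = (3*d)/(2*d + 4) = (3*d)/(4 + 2*d) = 3*d/(4 + 2*d))
E = 2*I*√5 (E = √(-20) = 2*I*√5 ≈ 4.4721*I)
-134*c(11) + E = -201*11/(2 + 11) + 2*I*√5 = -201*11/13 + 2*I*√5 = -134*33/26 + 2*I*√5 = -2211/13 + 2*I*√5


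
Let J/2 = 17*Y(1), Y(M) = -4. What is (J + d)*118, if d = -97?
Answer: -27494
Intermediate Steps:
J = -136 (J = 2*(17*(-4)) = 2*(-68) = -136)
(J + d)*118 = (-136 - 97)*118 = -233*118 = -27494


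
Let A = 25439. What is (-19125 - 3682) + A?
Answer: 2632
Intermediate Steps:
(-19125 - 3682) + A = (-19125 - 3682) + 25439 = -22807 + 25439 = 2632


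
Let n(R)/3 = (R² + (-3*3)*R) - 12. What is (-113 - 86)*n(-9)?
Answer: -89550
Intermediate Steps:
n(R) = -36 - 27*R + 3*R² (n(R) = 3*((R² + (-3*3)*R) - 12) = 3*((R² - 9*R) - 12) = 3*(-12 + R² - 9*R) = -36 - 27*R + 3*R²)
(-113 - 86)*n(-9) = (-113 - 86)*(-36 - 27*(-9) + 3*(-9)²) = -199*(-36 + 243 + 3*81) = -199*(-36 + 243 + 243) = -199*450 = -89550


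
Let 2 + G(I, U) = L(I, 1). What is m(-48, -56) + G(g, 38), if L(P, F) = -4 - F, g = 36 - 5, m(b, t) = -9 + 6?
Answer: -10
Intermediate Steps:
m(b, t) = -3
g = 31
G(I, U) = -7 (G(I, U) = -2 + (-4 - 1*1) = -2 + (-4 - 1) = -2 - 5 = -7)
m(-48, -56) + G(g, 38) = -3 - 7 = -10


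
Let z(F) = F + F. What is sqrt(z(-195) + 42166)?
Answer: 4*sqrt(2611) ≈ 204.39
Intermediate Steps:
z(F) = 2*F
sqrt(z(-195) + 42166) = sqrt(2*(-195) + 42166) = sqrt(-390 + 42166) = sqrt(41776) = 4*sqrt(2611)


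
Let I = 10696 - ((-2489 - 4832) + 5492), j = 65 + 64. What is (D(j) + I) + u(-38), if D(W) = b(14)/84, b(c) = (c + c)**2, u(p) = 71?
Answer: 37816/3 ≈ 12605.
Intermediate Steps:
b(c) = 4*c**2 (b(c) = (2*c)**2 = 4*c**2)
j = 129
I = 12525 (I = 10696 - (-7321 + 5492) = 10696 - 1*(-1829) = 10696 + 1829 = 12525)
D(W) = 28/3 (D(W) = (4*14**2)/84 = (4*196)*(1/84) = 784*(1/84) = 28/3)
(D(j) + I) + u(-38) = (28/3 + 12525) + 71 = 37603/3 + 71 = 37816/3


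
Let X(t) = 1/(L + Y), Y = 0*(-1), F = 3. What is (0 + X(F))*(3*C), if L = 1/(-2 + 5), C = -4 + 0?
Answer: -36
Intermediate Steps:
C = -4
Y = 0
L = 1/3 ≈ 0.33333
X(t) = 3 (X(t) = 1/(1/3 + 0) = 1/(1/3) = 3)
(0 + X(F))*(3*C) = (0 + 3)*(3*(-4)) = 3*(-12) = -36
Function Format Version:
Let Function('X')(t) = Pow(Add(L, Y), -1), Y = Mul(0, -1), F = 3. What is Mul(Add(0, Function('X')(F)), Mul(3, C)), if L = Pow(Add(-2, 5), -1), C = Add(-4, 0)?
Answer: -36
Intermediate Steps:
C = -4
Y = 0
L = Rational(1, 3) (L = Pow(3, -1) = Rational(1, 3) ≈ 0.33333)
Function('X')(t) = 3 (Function('X')(t) = Pow(Add(Rational(1, 3), 0), -1) = Pow(Rational(1, 3), -1) = 3)
Mul(Add(0, Function('X')(F)), Mul(3, C)) = Mul(Add(0, 3), Mul(3, -4)) = Mul(3, -12) = -36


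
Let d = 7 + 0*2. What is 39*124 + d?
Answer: 4843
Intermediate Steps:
d = 7 (d = 7 + 0 = 7)
39*124 + d = 39*124 + 7 = 4836 + 7 = 4843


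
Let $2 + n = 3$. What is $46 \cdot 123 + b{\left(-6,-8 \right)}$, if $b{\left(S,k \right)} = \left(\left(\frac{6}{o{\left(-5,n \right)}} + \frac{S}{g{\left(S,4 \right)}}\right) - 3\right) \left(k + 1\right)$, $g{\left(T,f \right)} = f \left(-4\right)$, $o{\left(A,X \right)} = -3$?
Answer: $\frac{45523}{8} \approx 5690.4$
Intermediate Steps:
$n = 1$ ($n = -2 + 3 = 1$)
$g{\left(T,f \right)} = - 4 f$
$b{\left(S,k \right)} = \left(1 + k\right) \left(-5 - \frac{S}{16}\right)$ ($b{\left(S,k \right)} = \left(\left(\frac{6}{-3} + \frac{S}{\left(-4\right) 4}\right) - 3\right) \left(k + 1\right) = \left(\left(6 \left(- \frac{1}{3}\right) + \frac{S}{-16}\right) - 3\right) \left(1 + k\right) = \left(\left(-2 + S \left(- \frac{1}{16}\right)\right) - 3\right) \left(1 + k\right) = \left(\left(-2 - \frac{S}{16}\right) - 3\right) \left(1 + k\right) = \left(-5 - \frac{S}{16}\right) \left(1 + k\right) = \left(1 + k\right) \left(-5 - \frac{S}{16}\right)$)
$46 \cdot 123 + b{\left(-6,-8 \right)} = 46 \cdot 123 - \left(- \frac{283}{8} + 3\right) = 5658 + \left(-5 + 40 + \frac{3}{8} - 3\right) = 5658 + \frac{259}{8} = \frac{45523}{8}$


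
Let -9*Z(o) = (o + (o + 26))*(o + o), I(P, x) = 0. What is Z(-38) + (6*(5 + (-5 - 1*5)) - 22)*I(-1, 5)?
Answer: -3800/9 ≈ -422.22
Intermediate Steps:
Z(o) = -2*o*(26 + 2*o)/9 (Z(o) = -(o + (o + 26))*(o + o)/9 = -(o + (26 + o))*2*o/9 = -(26 + 2*o)*2*o/9 = -2*o*(26 + 2*o)/9)
Z(-38) + (6*(5 + (-5 - 1*5)) - 22)*I(-1, 5) = -4/9*(-38)*(13 - 38) + (6*(5 + (-5 - 1*5)) - 22)*0 = -4/9*(-38)*(-25) + (6*(5 + (-5 - 5)) - 22)*0 = -3800/9 + (6*(5 - 10) - 22)*0 = -3800/9 + (6*(-5) - 22)*0 = -3800/9 + (-30 - 22)*0 = -3800/9 - 52*0 = -3800/9 + 0 = -3800/9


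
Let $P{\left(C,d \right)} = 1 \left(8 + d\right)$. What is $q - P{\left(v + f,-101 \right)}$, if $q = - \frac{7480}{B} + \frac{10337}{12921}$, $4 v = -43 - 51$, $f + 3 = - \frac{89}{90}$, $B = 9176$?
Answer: $\frac{1378071395}{14820387} \approx 92.985$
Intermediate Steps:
$f = - \frac{359}{90}$ ($f = -3 - \frac{89}{90} = - \frac{359}{90} \approx -3.9889$)
$v = - \frac{47}{2}$ ($v = \frac{-43 - 51}{4} = \frac{1}{4} \left(-94\right) = - \frac{47}{2} \approx -23.5$)
$P{\left(C,d \right)} = 8 + d$
$q = - \frac{224596}{14820387}$ ($q = - \frac{7480}{9176} + \frac{10337}{12921} = \left(-7480\right) \frac{1}{9176} + 10337 \cdot \frac{1}{12921} = - \frac{935}{1147} + \frac{10337}{12921} = - \frac{224596}{14820387} \approx -0.015155$)
$q - P{\left(v + f,-101 \right)} = - \frac{224596}{14820387} - \left(8 - 101\right) = - \frac{224596}{14820387} - -93 = - \frac{224596}{14820387} + 93 = \frac{1378071395}{14820387}$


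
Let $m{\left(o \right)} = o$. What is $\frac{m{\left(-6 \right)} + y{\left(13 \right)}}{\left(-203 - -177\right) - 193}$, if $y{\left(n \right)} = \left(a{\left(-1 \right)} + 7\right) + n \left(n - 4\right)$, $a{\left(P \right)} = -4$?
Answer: $- \frac{38}{73} \approx -0.52055$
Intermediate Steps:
$y{\left(n \right)} = 3 + n \left(-4 + n\right)$ ($y{\left(n \right)} = \left(-4 + 7\right) + n \left(n - 4\right) = 3 + n \left(-4 + n\right)$)
$\frac{m{\left(-6 \right)} + y{\left(13 \right)}}{\left(-203 - -177\right) - 193} = \frac{-6 + \left(3 + 13^{2} - 52\right)}{\left(-203 - -177\right) - 193} = \frac{-6 + \left(3 + 169 - 52\right)}{\left(-203 + 177\right) - 193} = \frac{-6 + 120}{-26 - 193} = \frac{114}{-219} = 114 \left(- \frac{1}{219}\right) = - \frac{38}{73}$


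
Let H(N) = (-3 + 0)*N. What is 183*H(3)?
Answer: -1647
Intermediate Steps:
H(N) = -3*N
183*H(3) = 183*(-3*3) = 183*(-9) = -1647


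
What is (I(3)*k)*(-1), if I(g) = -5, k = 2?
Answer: 10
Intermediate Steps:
(I(3)*k)*(-1) = -5*2*(-1) = -10*(-1) = 10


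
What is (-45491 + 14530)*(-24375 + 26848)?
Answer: -76566553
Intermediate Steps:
(-45491 + 14530)*(-24375 + 26848) = -30961*2473 = -76566553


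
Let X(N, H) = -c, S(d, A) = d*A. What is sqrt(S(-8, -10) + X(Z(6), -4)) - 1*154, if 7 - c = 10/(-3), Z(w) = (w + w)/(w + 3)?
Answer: -154 + sqrt(627)/3 ≈ -145.65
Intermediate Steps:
S(d, A) = A*d
Z(w) = 2*w/(3 + w) (Z(w) = (2*w)/(3 + w) = 2*w/(3 + w))
c = 31/3 (c = 7 - 10/(-3) = 7 - 10*(-1)/3 = 7 - 1*(-10/3) = 7 + 10/3 = 31/3 ≈ 10.333)
X(N, H) = -31/3 (X(N, H) = -1*31/3 = -31/3)
sqrt(S(-8, -10) + X(Z(6), -4)) - 1*154 = sqrt(-10*(-8) - 31/3) - 1*154 = sqrt(80 - 31/3) - 154 = sqrt(209/3) - 154 = sqrt(627)/3 - 154 = -154 + sqrt(627)/3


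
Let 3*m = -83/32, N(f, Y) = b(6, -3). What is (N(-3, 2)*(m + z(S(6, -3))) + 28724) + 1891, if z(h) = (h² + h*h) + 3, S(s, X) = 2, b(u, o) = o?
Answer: 978707/32 ≈ 30585.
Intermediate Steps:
z(h) = 3 + 2*h² (z(h) = (h² + h²) + 3 = 2*h² + 3 = 3 + 2*h²)
N(f, Y) = -3
m = -83/96 (m = (-83/32)/3 = (-83*1/32)/3 = (⅓)*(-83/32) = -83/96 ≈ -0.86458)
(N(-3, 2)*(m + z(S(6, -3))) + 28724) + 1891 = (-3*(-83/96 + (3 + 2*2²)) + 28724) + 1891 = (-3*(-83/96 + (3 + 2*4)) + 28724) + 1891 = (-3*(-83/96 + (3 + 8)) + 28724) + 1891 = (-3*(-83/96 + 11) + 28724) + 1891 = (-3*973/96 + 28724) + 1891 = (-973/32 + 28724) + 1891 = 918195/32 + 1891 = 978707/32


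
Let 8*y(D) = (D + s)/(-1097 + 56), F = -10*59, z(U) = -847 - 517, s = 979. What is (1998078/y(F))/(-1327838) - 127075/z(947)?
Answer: 44167435818113/352272765724 ≈ 125.38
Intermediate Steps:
z(U) = -1364
F = -590
y(D) = -979/8328 - D/8328 (y(D) = ((D + 979)/(-1097 + 56))/8 = ((979 + D)/(-1041))/8 = ((979 + D)*(-1/1041))/8 = (-979/1041 - D/1041)/8 = -979/8328 - D/8328)
(1998078/y(F))/(-1327838) - 127075/z(947) = (1998078/(-979/8328 - 1/8328*(-590)))/(-1327838) - 127075/(-1364) = (1998078/(-979/8328 + 295/4164))*(-1/1327838) - 127075*(-1/1364) = (1998078/(-389/8328))*(-1/1327838) + 127075/1364 = (1998078*(-8328/389))*(-1/1327838) + 127075/1364 = -16639993584/389*(-1/1327838) + 127075/1364 = 8319996792/258264491 + 127075/1364 = 44167435818113/352272765724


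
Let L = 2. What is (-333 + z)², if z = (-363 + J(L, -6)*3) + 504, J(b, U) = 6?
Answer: 30276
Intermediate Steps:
z = 159 (z = (-363 + 6*3) + 504 = (-363 + 18) + 504 = -345 + 504 = 159)
(-333 + z)² = (-333 + 159)² = (-174)² = 30276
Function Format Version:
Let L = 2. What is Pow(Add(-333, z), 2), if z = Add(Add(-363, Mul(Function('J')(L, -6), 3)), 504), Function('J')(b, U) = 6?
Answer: 30276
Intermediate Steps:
z = 159 (z = Add(Add(-363, Mul(6, 3)), 504) = Add(Add(-363, 18), 504) = Add(-345, 504) = 159)
Pow(Add(-333, z), 2) = Pow(Add(-333, 159), 2) = Pow(-174, 2) = 30276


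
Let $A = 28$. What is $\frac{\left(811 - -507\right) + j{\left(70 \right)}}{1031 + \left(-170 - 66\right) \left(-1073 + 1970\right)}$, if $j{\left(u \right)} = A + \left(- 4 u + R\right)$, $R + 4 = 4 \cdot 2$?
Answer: $- \frac{1070}{210661} \approx -0.0050792$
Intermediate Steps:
$R = 4$ ($R = -4 + 4 \cdot 2 = -4 + 8 = 4$)
$j{\left(u \right)} = 32 - 4 u$ ($j{\left(u \right)} = 28 - \left(-4 + 4 u\right) = 32 - 4 u$)
$\frac{\left(811 - -507\right) + j{\left(70 \right)}}{1031 + \left(-170 - 66\right) \left(-1073 + 1970\right)} = \frac{\left(811 - -507\right) + \left(32 - 280\right)}{1031 + \left(-170 - 66\right) \left(-1073 + 1970\right)} = \frac{\left(811 + 507\right) + \left(32 - 280\right)}{1031 - 211692} = \frac{1318 - 248}{1031 - 211692} = \frac{1070}{-210661} = 1070 \left(- \frac{1}{210661}\right) = - \frac{1070}{210661}$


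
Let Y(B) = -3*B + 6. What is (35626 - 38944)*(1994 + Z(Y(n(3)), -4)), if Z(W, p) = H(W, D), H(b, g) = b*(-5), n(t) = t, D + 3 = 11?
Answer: -6665862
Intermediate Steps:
D = 8 (D = -3 + 11 = 8)
H(b, g) = -5*b
Y(B) = 6 - 3*B
Z(W, p) = -5*W
(35626 - 38944)*(1994 + Z(Y(n(3)), -4)) = (35626 - 38944)*(1994 - 5*(6 - 3*3)) = -3318*(1994 - 5*(6 - 9)) = -3318*(1994 - 5*(-3)) = -3318*(1994 + 15) = -3318*2009 = -6665862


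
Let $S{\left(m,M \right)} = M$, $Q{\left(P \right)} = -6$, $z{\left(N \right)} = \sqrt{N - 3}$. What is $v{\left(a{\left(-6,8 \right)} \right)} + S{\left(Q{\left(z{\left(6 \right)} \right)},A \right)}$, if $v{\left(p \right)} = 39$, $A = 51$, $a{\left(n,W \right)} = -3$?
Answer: $90$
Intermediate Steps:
$z{\left(N \right)} = \sqrt{-3 + N}$
$v{\left(a{\left(-6,8 \right)} \right)} + S{\left(Q{\left(z{\left(6 \right)} \right)},A \right)} = 39 + 51 = 90$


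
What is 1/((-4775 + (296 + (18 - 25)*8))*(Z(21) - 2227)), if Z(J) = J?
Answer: 1/10004210 ≈ 9.9958e-8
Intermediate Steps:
1/((-4775 + (296 + (18 - 25)*8))*(Z(21) - 2227)) = 1/((-4775 + (296 + (18 - 25)*8))*(21 - 2227)) = 1/((-4775 + (296 - 7*8))*(-2206)) = 1/((-4775 + (296 - 56))*(-2206)) = 1/((-4775 + 240)*(-2206)) = 1/(-4535*(-2206)) = 1/10004210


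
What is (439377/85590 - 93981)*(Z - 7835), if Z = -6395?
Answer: 3815250083233/2853 ≈ 1.3373e+9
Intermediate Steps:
(439377/85590 - 93981)*(Z - 7835) = (439377/85590 - 93981)*(-6395 - 7835) = (439377*(1/85590) - 93981)*(-14230) = (146459/28530 - 93981)*(-14230) = -2681131471/28530*(-14230) = 3815250083233/2853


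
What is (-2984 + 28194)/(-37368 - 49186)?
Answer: -12605/43277 ≈ -0.29126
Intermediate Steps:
(-2984 + 28194)/(-37368 - 49186) = 25210/(-86554) = 25210*(-1/86554) = -12605/43277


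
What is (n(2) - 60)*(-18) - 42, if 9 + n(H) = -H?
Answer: 1236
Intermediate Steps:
n(H) = -9 - H
(n(2) - 60)*(-18) - 42 = ((-9 - 1*2) - 60)*(-18) - 42 = ((-9 - 2) - 60)*(-18) - 42 = (-11 - 60)*(-18) - 42 = -71*(-18) - 42 = 1278 - 42 = 1236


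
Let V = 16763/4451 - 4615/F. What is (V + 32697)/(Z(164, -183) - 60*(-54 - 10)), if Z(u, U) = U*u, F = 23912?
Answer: -3480397600955/2785546469664 ≈ -1.2494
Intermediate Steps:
V = 380295491/106432312 (V = 16763/4451 - 4615/23912 = 380295491/106432312 ≈ 3.5731)
(V + 32697)/(Z(164, -183) - 60*(-54 - 10)) = (380295491/106432312 + 32697)/(-183*164 - 60*(-54 - 10)) = 3480397600955/(106432312*(-30012 - 60*(-64))) = 3480397600955/(106432312*(-30012 + 3840)) = (3480397600955/106432312)/(-26172) = (3480397600955/106432312)*(-1/26172) = -3480397600955/2785546469664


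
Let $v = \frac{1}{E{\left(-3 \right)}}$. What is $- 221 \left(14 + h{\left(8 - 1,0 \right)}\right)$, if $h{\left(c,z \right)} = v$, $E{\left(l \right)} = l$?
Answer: $- \frac{9061}{3} \approx -3020.3$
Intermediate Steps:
$v = - \frac{1}{3}$ ($v = \frac{1}{-3} = - \frac{1}{3} \approx -0.33333$)
$h{\left(c,z \right)} = - \frac{1}{3}$
$- 221 \left(14 + h{\left(8 - 1,0 \right)}\right) = - 221 \left(14 - \frac{1}{3}\right) = - \frac{221 \cdot 41}{3} = \left(-1\right) \frac{9061}{3} = - \frac{9061}{3}$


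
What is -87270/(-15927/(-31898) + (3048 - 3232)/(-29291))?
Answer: -81538483231860/472386989 ≈ -1.7261e+5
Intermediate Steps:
-87270/(-15927/(-31898) + (3048 - 3232)/(-29291)) = -87270/(-15927*(-1/31898) - 184*(-1/29291)) = -87270/(15927/31898 + 184/29291) = -87270/472386989/934324318 = -87270*934324318/472386989 = -81538483231860/472386989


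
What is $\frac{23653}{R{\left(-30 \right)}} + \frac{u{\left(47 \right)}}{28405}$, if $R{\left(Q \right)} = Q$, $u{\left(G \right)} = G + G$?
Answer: $- \frac{134372129}{170430} \approx -788.43$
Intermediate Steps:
$u{\left(G \right)} = 2 G$
$\frac{23653}{R{\left(-30 \right)}} + \frac{u{\left(47 \right)}}{28405} = \frac{23653}{-30} + \frac{2 \cdot 47}{28405} = 23653 \left(- \frac{1}{30}\right) + 94 \cdot \frac{1}{28405} = - \frac{23653}{30} + \frac{94}{28405} = - \frac{134372129}{170430}$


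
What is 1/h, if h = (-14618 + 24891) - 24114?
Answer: -1/13841 ≈ -7.2249e-5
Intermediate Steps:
h = -13841 (h = 10273 - 24114 = -13841)
1/h = 1/(-13841) = -1/13841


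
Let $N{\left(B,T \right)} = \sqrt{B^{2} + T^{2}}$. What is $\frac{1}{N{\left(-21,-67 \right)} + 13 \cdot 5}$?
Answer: $- \frac{13}{141} + \frac{\sqrt{4930}}{705} \approx 0.0073957$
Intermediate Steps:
$\frac{1}{N{\left(-21,-67 \right)} + 13 \cdot 5} = \frac{1}{\sqrt{\left(-21\right)^{2} + \left(-67\right)^{2}} + 13 \cdot 5} = \frac{1}{\sqrt{441 + 4489} + 65} = \frac{1}{\sqrt{4930} + 65} = \frac{1}{65 + \sqrt{4930}}$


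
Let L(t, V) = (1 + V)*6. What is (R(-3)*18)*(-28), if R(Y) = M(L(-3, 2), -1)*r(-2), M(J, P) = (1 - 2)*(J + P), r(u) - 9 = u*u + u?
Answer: 94248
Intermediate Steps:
L(t, V) = 6 + 6*V
r(u) = 9 + u + u² (r(u) = 9 + (u*u + u) = 9 + (u² + u) = 9 + (u + u²) = 9 + u + u²)
M(J, P) = -J - P (M(J, P) = -(J + P) = -J - P)
R(Y) = -187 (R(Y) = (-(6 + 6*2) - 1*(-1))*(9 - 2 + (-2)²) = (-(6 + 12) + 1)*(9 - 2 + 4) = (-1*18 + 1)*11 = (-18 + 1)*11 = -17*11 = -187)
(R(-3)*18)*(-28) = -187*18*(-28) = -3366*(-28) = 94248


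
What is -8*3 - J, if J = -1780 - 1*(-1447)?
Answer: 309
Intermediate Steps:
J = -333 (J = -1780 + 1447 = -333)
-8*3 - J = -8*3 - 1*(-333) = -24 + 333 = 309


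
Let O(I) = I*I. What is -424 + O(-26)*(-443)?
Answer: -299892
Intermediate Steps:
O(I) = I²
-424 + O(-26)*(-443) = -424 + (-26)²*(-443) = -424 + 676*(-443) = -424 - 299468 = -299892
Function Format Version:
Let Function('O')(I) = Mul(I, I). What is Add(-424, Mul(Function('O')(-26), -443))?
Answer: -299892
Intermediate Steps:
Function('O')(I) = Pow(I, 2)
Add(-424, Mul(Function('O')(-26), -443)) = Add(-424, Mul(Pow(-26, 2), -443)) = Add(-424, Mul(676, -443)) = Add(-424, -299468) = -299892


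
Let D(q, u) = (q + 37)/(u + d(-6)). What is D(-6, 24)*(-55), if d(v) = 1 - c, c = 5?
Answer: -341/4 ≈ -85.250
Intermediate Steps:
d(v) = -4 (d(v) = 1 - 1*5 = 1 - 5 = -4)
D(q, u) = (37 + q)/(-4 + u) (D(q, u) = (q + 37)/(u - 4) = (37 + q)/(-4 + u))
D(-6, 24)*(-55) = ((37 - 6)/(-4 + 24))*(-55) = (31/20)*(-55) = -341/4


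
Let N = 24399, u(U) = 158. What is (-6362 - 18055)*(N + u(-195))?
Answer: -599608269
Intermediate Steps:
(-6362 - 18055)*(N + u(-195)) = (-6362 - 18055)*(24399 + 158) = -24417*24557 = -599608269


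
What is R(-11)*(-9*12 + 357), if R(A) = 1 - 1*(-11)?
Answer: 2988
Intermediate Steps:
R(A) = 12 (R(A) = 1 + 11 = 12)
R(-11)*(-9*12 + 357) = 12*(-9*12 + 357) = 12*(-108 + 357) = 12*249 = 2988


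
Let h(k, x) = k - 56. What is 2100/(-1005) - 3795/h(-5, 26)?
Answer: 245725/4087 ≈ 60.124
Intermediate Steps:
h(k, x) = -56 + k
2100/(-1005) - 3795/h(-5, 26) = 2100/(-1005) - 3795/(-56 - 5) = 2100*(-1/1005) - 3795/(-61) = -140/67 - 3795*(-1/61) = -140/67 + 3795/61 = 245725/4087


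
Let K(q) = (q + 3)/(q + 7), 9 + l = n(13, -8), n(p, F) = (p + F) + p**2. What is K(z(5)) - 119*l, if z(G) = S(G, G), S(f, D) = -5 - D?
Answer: -58898/3 ≈ -19633.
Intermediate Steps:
z(G) = -5 - G
n(p, F) = F + p + p**2 (n(p, F) = (F + p) + p**2 = F + p + p**2)
l = 165 (l = -9 + (-8 + 13 + 13**2) = -9 + (-8 + 13 + 169) = -9 + 174 = 165)
K(q) = (3 + q)/(7 + q)
K(z(5)) - 119*l = (3 + (-5 - 1*5))/(7 + (-5 - 1*5)) - 119*165 = (3 + (-5 - 5))/(7 + (-5 - 5)) - 19635 = (3 - 10)/(7 - 10) - 19635 = -7/(-3) - 19635 = -1/3*(-7) - 19635 = 7/3 - 19635 = -58898/3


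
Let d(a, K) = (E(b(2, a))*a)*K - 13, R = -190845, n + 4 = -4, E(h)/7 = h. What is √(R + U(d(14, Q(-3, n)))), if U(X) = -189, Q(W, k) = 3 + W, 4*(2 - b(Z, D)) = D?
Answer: 3*I*√21226 ≈ 437.07*I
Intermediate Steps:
b(Z, D) = 2 - D/4
E(h) = 7*h
n = -8 (n = -4 - 4 = -8)
d(a, K) = -13 + K*a*(14 - 7*a/4) (d(a, K) = ((7*(2 - a/4))*a)*K - 13 = ((14 - 7*a/4)*a)*K - 13 = (a*(14 - 7*a/4))*K - 13 = K*a*(14 - 7*a/4) - 13 = -13 + K*a*(14 - 7*a/4))
√(R + U(d(14, Q(-3, n)))) = √(-190845 - 189) = √(-191034) = 3*I*√21226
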